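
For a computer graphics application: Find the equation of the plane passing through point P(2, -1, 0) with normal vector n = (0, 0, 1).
d = n·P = (0)(2) + (0)(-1) + (1)(0) = 0
Plane: z = 0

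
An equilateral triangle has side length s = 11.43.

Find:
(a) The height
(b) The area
(a) Height h = s·√3/2 = 11.43·√3/2 = 9.899
(b) Area = (√3/4)·s² = (√3/4)·11.43² = (√3/4)·130.645 = 56.57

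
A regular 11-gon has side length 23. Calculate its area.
For a regular 11-gon with side length s = 23:
Apothem a = s / (2*tan(pi/11)) = 23 / (2*tan(pi/11)) ≈ 39.1654
Perimeter P = 11 * 23 = 253
Area = (1/2) * P * a = (1/2) * 253 * 39.1654 = 4954.42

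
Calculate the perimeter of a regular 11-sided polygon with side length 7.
Perimeter = number of sides * side length
Perimeter = 11 * 7
Perimeter = 77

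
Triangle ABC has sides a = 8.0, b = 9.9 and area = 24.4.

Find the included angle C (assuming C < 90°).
Area = ½ab·sin(C)  →  sin(C) = 2·Area/(ab)
sin(C) = 2·24.4/(8.0·9.9) = 0.616162
C = arcsin(0.616162) = 38.04°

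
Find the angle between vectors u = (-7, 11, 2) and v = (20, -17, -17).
u·v = -361, |u|² = 174, |v|² = 978
cos θ = -361/√170172 ≈ -0.8751
θ ≈ 151.1°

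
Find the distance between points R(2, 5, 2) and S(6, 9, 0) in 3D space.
d = √[(4)² + (4)² + (-2)²] = √36 = 6.0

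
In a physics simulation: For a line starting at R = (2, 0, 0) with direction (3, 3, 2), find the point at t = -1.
P(-1) = (2 + 3(-1), 0 + 3(-1), 0 + 2(-1)) = (-1, -3, -2)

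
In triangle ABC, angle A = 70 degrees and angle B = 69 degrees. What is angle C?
Sum of angles in a triangle = 180 degrees
Third angle = 180 - 70 - 69
Third angle = 41 degrees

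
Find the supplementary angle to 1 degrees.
Supplementary angles sum to 180 degrees.
Other angle = 180 - 1
Other angle = 179 degrees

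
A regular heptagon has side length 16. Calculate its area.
For a regular 7-gon with side length s = 16:
Apothem a = s / (2*tan(pi/7)) = 16 / (2*tan(pi/7)) ≈ 16.6122
Perimeter P = 7 * 16 = 112
Area = (1/2) * P * a = (1/2) * 112 * 16.6122 = 930.28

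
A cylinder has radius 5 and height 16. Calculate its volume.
Volume = pi * r² * h
Volume = pi * 5² * 16
Volume = pi * 25 * 16
Volume = pi * 400
Volume = 1256.64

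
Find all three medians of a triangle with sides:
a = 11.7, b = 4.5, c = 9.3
Using m_x = ½√(2y² + 2z² - x²):
m_a = ½√(2·4.5² + 2·9.3² - 11.7²) = ½√76.59 = 4.376
m_b = ½√(2·11.7² + 2·9.3² - 4.5²) = ½√426.51 = 10.33
m_c = ½√(2·11.7² + 2·4.5² - 9.3²) = ½√227.79 = 7.546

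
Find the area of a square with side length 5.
Area = s²
Area = 5²
Area = 25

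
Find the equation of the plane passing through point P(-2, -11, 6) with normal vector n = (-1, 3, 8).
d = n·P = (-1)(-2) + (3)(-11) + (8)(6) = 17
Plane: -x + 3y + 8z = 17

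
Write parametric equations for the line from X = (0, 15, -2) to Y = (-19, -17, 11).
Direction vector d = Y - X = (-19, -32, 13)
x = 0 - 19t, y = 15 - 32t, z = -2 + 13t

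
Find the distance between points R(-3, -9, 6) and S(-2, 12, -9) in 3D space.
d = √[(1)² + (21)² + (-15)²] = √667 = 25.83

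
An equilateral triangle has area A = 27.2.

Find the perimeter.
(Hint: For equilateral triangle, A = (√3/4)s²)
A = (√3/4)s²  →  s² = 4A/√3 = 4·27.2/√3 = 62.8157
s = 7.92564
Perimeter = 3s = 23.78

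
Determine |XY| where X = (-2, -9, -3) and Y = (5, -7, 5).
d = √[(7)² + (2)² + (8)²] = √117 = 10.82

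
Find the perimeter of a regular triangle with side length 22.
Perimeter = number of sides * side length
Perimeter = 3 * 22
Perimeter = 66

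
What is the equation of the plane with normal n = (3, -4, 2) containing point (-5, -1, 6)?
d = n·P = (3)(-5) + (-4)(-1) + (2)(6) = 1
Plane: 3x - 4y + 2z = 1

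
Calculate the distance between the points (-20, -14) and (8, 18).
Using the distance formula: d = sqrt((x₂-x₁)² + (y₂-y₁)²)
dx = 8 - (-20) = 28
dy = 18 - (-14) = 32
d = sqrt(28² + 32²) = sqrt(784 + 1024) = sqrt(1808) = 42.52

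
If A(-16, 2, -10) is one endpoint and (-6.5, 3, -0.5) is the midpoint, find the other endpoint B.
B = (2×(-6.5) - (-16), 2×3 - 2, 2×(-0.5) - (-10)) = (3, 4, 9)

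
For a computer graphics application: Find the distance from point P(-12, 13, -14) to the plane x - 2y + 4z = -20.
d = |1(-12) + (-2)(13) + 4(-14) - (-20)| / √(1² + (-2)² + 4²) = 74/√21 = 16.15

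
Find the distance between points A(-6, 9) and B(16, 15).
Using the distance formula: d = sqrt((x₂-x₁)² + (y₂-y₁)²)
dx = 16 - (-6) = 22
dy = 15 - 9 = 6
d = sqrt(22² + 6²) = sqrt(484 + 36) = sqrt(520) = 22.80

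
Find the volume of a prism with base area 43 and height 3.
Volume = base area * height
Volume = 43 * 3
Volume = 129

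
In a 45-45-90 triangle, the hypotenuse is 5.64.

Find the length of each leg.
In a 45-45-90 triangle, hypotenuse = leg·√2  →  leg = hypotenuse/√2
leg = 5.64/√2 = 3.988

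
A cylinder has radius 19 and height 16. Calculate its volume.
Volume = pi * r² * h
Volume = pi * 19² * 16
Volume = pi * 361 * 16
Volume = pi * 5776
Volume = 18145.84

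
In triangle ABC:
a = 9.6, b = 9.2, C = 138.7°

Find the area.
Using A = ½ab·sin(C):
A = ½·9.6·9.2·sin(138.7°) = ½·88.32·0.660002 = 29.15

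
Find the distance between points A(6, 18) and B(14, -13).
Using the distance formula: d = sqrt((x₂-x₁)² + (y₂-y₁)²)
dx = 14 - 6 = 8
dy = (-13) - 18 = -31
d = sqrt(8² + (-31)²) = sqrt(64 + 961) = sqrt(1025) = 32.02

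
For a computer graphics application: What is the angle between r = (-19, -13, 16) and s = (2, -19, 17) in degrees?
r·s = 481, |r|² = 786, |s|² = 654
cos θ = 481/√514044 ≈ 0.6709
θ ≈ 47.86°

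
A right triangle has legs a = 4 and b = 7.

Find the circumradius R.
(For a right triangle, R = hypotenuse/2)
Hypotenuse c = √(4² + 7²) = √65 = 8.06226
R = c/2 = 4.031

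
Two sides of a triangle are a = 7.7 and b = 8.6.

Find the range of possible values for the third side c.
By the triangle inequality: |a - b| < c < a + b
|7.7 - 8.6| < c < 7.7 + 8.6
0.9 < c < 16.3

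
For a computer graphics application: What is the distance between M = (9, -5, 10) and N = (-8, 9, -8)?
d = √[(-17)² + (14)² + (-18)²] = √809 = 28.44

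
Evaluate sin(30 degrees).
sin(30 degrees) = 1/2
Decimal approximation: 0.5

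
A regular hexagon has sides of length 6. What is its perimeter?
Perimeter = number of sides * side length
Perimeter = 6 * 6
Perimeter = 36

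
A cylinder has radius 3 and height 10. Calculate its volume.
Volume = pi * r² * h
Volume = pi * 3² * 10
Volume = pi * 9 * 10
Volume = pi * 90
Volume = 282.74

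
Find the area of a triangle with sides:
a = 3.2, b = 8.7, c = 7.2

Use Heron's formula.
s = (a+b+c)/2 = (3.2+8.7+7.2)/2 = 9.55
A = √(s(s-a)(s-b)(s-c)) = √(9.55·6.35·0.85·2.35)
A = √121.133 = 11.01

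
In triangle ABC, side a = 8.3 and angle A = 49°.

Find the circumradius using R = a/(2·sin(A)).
R = a/(2·sin(A)) = 8.3/(2·sin(49°))
R = 8.3/(2·0.754710) = 8.3/1.509419 = 5.499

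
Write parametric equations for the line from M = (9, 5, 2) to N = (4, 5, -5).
Direction vector d = N - M = (-5, 0, -7)
x = 9 - 5t, y = 5, z = 2 - 7t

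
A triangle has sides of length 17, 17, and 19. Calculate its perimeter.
Perimeter = sum of all sides
Perimeter = 17 + 17 + 19
Perimeter = 53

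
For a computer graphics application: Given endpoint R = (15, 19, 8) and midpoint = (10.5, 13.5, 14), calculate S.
S = (2×10.5 - 15, 2×13.5 - 19, 2×14 - 8) = (6, 8, 20)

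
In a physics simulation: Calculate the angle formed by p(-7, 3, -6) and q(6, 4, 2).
p·q = -42, |p|² = 94, |q|² = 56
cos θ = -42/√5264 ≈ -0.5789
θ ≈ 125.4°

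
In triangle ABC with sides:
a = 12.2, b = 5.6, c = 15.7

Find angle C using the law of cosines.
cos(C) = (a² + b² - c²)/(2ab)
cos(C) = (12.2² + 5.6² - 15.7²)/(2·12.2·5.6) = -66.29/136.64 = -0.485143
C = arccos(-0.485143) = 119°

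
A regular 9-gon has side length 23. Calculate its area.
For a regular 9-gon with side length s = 23:
Apothem a = s / (2*tan(pi/9)) = 23 / (2*tan(pi/9)) ≈ 31.59599
Perimeter P = 9 * 23 = 207
Area = (1/2) * P * a = (1/2) * 207 * 31.59599 = 3270.18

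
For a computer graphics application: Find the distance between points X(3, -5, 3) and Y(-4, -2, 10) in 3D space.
d = √[(-7)² + (3)² + (7)²] = √107 = 10.34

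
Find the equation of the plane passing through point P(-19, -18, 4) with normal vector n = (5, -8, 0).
d = n·P = (5)(-19) + (-8)(-18) + (0)(4) = 49
Plane: 5x - 8y = 49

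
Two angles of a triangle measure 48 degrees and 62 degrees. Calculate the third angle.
Sum of angles in a triangle = 180 degrees
Third angle = 180 - 48 - 62
Third angle = 70 degrees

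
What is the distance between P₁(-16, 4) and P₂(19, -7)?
Using the distance formula: d = sqrt((x₂-x₁)² + (y₂-y₁)²)
dx = 19 - (-16) = 35
dy = (-7) - 4 = -11
d = sqrt(35² + (-11)²) = sqrt(1225 + 121) = sqrt(1346) = 36.69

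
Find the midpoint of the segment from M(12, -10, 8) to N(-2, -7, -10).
Midpoint = ((12-2)/2, (-10-7)/2, (8-10)/2) = (5, -8.5, -1)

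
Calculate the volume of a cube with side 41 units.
Volume = s³
Volume = 41³
Volume = 68921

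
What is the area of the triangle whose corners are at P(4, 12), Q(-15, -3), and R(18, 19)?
Using the coordinate formula: Area = (1/2)|x₁(y₂-y₃) + x₂(y₃-y₁) + x₃(y₁-y₂)|
Area = (1/2)|4((-3)-19) + (-15)(19-12) + 18(12-(-3))|
Area = (1/2)|4*(-22) + (-15)*7 + 18*15|
Area = (1/2)|(-88) + (-105) + 270|
Area = (1/2)*77 = 38.50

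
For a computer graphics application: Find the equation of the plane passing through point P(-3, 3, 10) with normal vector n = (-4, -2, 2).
d = n·P = (-4)(-3) + (-2)(3) + (2)(10) = 26
Plane: -4x - 2y + 2z = 26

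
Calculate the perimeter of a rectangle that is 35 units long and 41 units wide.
Perimeter = 2 * (length + width)
Perimeter = 2 * (35 + 41)
Perimeter = 2 * 76
Perimeter = 152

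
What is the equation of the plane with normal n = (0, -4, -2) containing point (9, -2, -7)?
d = n·P = (0)(9) + (-4)(-2) + (-2)(-7) = 22
Plane: -4y - 2z = 22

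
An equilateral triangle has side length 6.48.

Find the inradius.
For an equilateral triangle, r = s/(2√3) where s is the side.
r = 6.48/(2√3) = 6.48/3.464102 = 1.871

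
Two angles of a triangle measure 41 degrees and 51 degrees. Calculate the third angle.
Sum of angles in a triangle = 180 degrees
Third angle = 180 - 41 - 51
Third angle = 88 degrees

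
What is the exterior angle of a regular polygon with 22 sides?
Exterior angle of a regular n-gon = 360/n
Exterior angle = 360/22
Exterior angle = 16.36 degrees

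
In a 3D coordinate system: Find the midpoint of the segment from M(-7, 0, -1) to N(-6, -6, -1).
Midpoint = ((-7-6)/2, (0-6)/2, (-1-1)/2) = (-6.5, -3, -1)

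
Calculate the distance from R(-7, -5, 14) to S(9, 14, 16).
d = √[(16)² + (19)² + (2)²] = √621 = 24.92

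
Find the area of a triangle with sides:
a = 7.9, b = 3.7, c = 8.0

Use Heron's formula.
s = (a+b+c)/2 = (7.9+3.7+8.0)/2 = 9.8
A = √(s(s-a)(s-b)(s-c)) = √(9.8·1.9·6.1·1.8)
A = √204.448 = 14.3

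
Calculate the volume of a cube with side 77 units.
Volume = s³
Volume = 77³
Volume = 456533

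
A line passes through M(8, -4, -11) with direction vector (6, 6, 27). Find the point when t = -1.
P(-1) = (8 + 6(-1), -4 + 6(-1), -11 + 27(-1)) = (2, -10, -38)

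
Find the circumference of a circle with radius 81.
Circumference = 2 * pi * r
Circumference = 2 * pi * 81
Circumference = 508.94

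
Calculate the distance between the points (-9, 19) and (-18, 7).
Using the distance formula: d = sqrt((x₂-x₁)² + (y₂-y₁)²)
dx = (-18) - (-9) = -9
dy = 7 - 19 = -12
d = sqrt((-9)² + (-12)²) = sqrt(81 + 144) = sqrt(225) = 15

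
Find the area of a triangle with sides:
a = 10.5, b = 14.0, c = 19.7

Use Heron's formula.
s = (a+b+c)/2 = (10.5+14.0+19.7)/2 = 22.1
A = √(s(s-a)(s-b)(s-c)) = √(22.1·11.6·8.1·2.4)
A = √4983.64 = 70.59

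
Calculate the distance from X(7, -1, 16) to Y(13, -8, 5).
d = √[(6)² + (-7)² + (-11)²] = √206 = 14.35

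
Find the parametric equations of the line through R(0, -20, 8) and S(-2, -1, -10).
Direction vector d = S - R = (-2, 19, -18)
x = 0 - 2t, y = -20 + 19t, z = 8 - 18t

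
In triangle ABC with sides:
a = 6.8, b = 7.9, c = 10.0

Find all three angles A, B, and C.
By the law of cosines:
cos(A) = (b² + c² - a²)/(2bc) = 0.735253  →  A = 42.67°
cos(B) = (a² + c² - b²)/(2ac) = 0.616397  →  B = 51.95°
cos(C) = (a² + b² - c²)/(2ab) = 0.080510  →  C = 85.38°
Check: A + B + C = 180.0° ✓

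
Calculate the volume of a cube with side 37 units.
Volume = s³
Volume = 37³
Volume = 50653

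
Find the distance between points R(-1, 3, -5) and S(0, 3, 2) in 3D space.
d = √[(1)² + (0)² + (7)²] = √50 = 7.071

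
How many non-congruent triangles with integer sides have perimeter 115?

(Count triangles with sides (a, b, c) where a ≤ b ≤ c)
With a ≤ b ≤ c and a + b + c = 115, the triangle inequality a + b > c gives c < 115/2, so c ≤ 57.
Iterate a from 1 to ⌊p/3⌋ = 38; for each a, b ranges from a to ⌊(p−a)/2⌋ with c = p − a − b, keeping only c ≥ b.
Triples: (1, 57, 57), (2, 56, 57), (3, 55, 57), …
Count = 290 triangles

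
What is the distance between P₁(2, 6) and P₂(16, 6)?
Using the distance formula: d = sqrt((x₂-x₁)² + (y₂-y₁)²)
dx = 16 - 2 = 14
dy = 6 - 6 = 0
d = sqrt(14² + 0²) = sqrt(196 + 0) = sqrt(196) = 14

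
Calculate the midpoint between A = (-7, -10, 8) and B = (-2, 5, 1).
Midpoint = ((-7-2)/2, (-10+5)/2, (8+1)/2) = (-4.5, -2.5, 4.5)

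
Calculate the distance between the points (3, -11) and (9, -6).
Using the distance formula: d = sqrt((x₂-x₁)² + (y₂-y₁)²)
dx = 9 - 3 = 6
dy = (-6) - (-11) = 5
d = sqrt(6² + 5²) = sqrt(36 + 25) = sqrt(61) = 7.81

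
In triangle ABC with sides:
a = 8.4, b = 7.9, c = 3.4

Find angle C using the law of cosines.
cos(C) = (a² + b² - c²)/(2ab)
cos(C) = (8.4² + 7.9² - 3.4²)/(2·8.4·7.9) = 121.41/132.72 = 0.914783
C = arccos(0.914783) = 23.83°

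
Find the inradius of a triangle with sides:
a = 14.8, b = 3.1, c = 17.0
s = (a+b+c)/2 = (14.8+3.1+17.0)/2 = 17.45
Area = √(s(s-a)(s-b)(s-c)) = √(17.45·2.65·14.35·0.45) = 17.2804
r = Area/s = 17.2804/17.45 = 0.9903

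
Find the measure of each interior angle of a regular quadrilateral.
Interior angle of a regular n-gon = (n-2)*180/n
Interior angle = (4-2)*180/4
Interior angle = 2*180/4
Interior angle = 360/4
Interior angle = 90 degrees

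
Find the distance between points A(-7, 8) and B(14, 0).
Using the distance formula: d = sqrt((x₂-x₁)² + (y₂-y₁)²)
dx = 14 - (-7) = 21
dy = 0 - 8 = -8
d = sqrt(21² + (-8)²) = sqrt(441 + 64) = sqrt(505) = 22.47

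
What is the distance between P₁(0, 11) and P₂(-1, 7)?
Using the distance formula: d = sqrt((x₂-x₁)² + (y₂-y₁)²)
dx = (-1) - 0 = -1
dy = 7 - 11 = -4
d = sqrt((-1)² + (-4)²) = sqrt(1 + 16) = sqrt(17) = 4.12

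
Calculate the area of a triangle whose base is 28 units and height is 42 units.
Area = (1/2) * base * height
Area = (1/2) * 28 * 42
Area = 588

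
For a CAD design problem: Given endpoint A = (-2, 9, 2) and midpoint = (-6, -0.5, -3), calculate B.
B = (2×(-6) - (-2), 2×(-0.5) - 9, 2×(-3) - 2) = (-10, -10, -8)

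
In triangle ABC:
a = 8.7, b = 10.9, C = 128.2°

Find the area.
Using A = ½ab·sin(C):
A = ½·8.7·10.9·sin(128.2°) = ½·94.83·0.785857 = 37.26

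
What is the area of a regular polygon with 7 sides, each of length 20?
For a regular 7-gon with side length s = 20:
Apothem a = s / (2*tan(pi/7)) = 20 / (2*tan(pi/7)) ≈ 20.7652
Perimeter P = 7 * 20 = 140
Area = (1/2) * P * a = (1/2) * 140 * 20.7652 = 1453.56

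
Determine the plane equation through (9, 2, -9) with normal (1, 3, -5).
d = n·P = (1)(9) + (3)(2) + (-5)(-9) = 60
Plane: x + 3y - 5z = 60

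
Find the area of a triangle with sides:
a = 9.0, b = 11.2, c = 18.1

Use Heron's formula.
s = (a+b+c)/2 = (9.0+11.2+18.1)/2 = 19.15
A = √(s(s-a)(s-b)(s-c)) = √(19.15·10.15·7.95·1.05)
A = √1622.52 = 40.28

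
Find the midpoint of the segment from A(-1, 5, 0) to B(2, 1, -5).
Midpoint = ((-1+2)/2, (5+1)/2, (0-5)/2) = (0.5, 3, -2.5)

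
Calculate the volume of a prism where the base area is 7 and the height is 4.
Volume = base area * height
Volume = 7 * 4
Volume = 28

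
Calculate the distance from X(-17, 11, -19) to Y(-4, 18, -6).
d = √[(13)² + (7)² + (13)²] = √387 = 19.67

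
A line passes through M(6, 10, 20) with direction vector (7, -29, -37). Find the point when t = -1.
P(-1) = (6 + 7(-1), 10 + (-29)(-1), 20 + (-37)(-1)) = (-1, 39, 57)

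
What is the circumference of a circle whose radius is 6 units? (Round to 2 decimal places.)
Circumference = 2 * pi * r
Circumference = 2 * pi * 6
Circumference = 37.70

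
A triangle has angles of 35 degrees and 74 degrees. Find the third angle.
Sum of angles in a triangle = 180 degrees
Third angle = 180 - 35 - 74
Third angle = 71 degrees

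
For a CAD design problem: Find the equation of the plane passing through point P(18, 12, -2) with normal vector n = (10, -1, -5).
d = n·P = (10)(18) + (-1)(12) + (-5)(-2) = 178
Plane: 10x - y - 5z = 178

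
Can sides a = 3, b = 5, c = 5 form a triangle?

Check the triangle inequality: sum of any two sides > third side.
Yes, triangle inequality satisfied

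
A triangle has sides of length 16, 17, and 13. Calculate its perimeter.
Perimeter = sum of all sides
Perimeter = 16 + 17 + 13
Perimeter = 46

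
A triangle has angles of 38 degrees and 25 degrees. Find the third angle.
Sum of angles in a triangle = 180 degrees
Third angle = 180 - 38 - 25
Third angle = 117 degrees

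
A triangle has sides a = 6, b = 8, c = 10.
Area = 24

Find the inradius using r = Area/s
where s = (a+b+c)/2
s = (6+8+10)/2 = 12
r = Area/s = 24/12 = 2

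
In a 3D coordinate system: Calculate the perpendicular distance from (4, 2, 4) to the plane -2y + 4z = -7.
d = |0(4) + (-2)(2) + 4(4) - (-7)| / √(0² + (-2)² + 4²) = 19/√20 = 4.249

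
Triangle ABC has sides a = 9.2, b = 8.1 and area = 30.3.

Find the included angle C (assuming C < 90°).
Area = ½ab·sin(C)  →  sin(C) = 2·Area/(ab)
sin(C) = 2·30.3/(9.2·8.1) = 0.813205
C = arcsin(0.813205) = 54.41°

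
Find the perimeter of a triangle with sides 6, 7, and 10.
Perimeter = sum of all sides
Perimeter = 6 + 7 + 10
Perimeter = 23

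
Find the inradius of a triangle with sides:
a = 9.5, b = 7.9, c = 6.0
s = (a+b+c)/2 = (9.5+7.9+6.0)/2 = 11.7
Area = √(s(s-a)(s-b)(s-c)) = √(11.7·2.2·3.8·5.7) = 23.612
r = Area/s = 23.612/11.7 = 2.018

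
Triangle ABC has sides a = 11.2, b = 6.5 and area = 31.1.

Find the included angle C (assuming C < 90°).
Area = ½ab·sin(C)  →  sin(C) = 2·Area/(ab)
sin(C) = 2·31.1/(11.2·6.5) = 0.854396
C = arcsin(0.854396) = 58.69°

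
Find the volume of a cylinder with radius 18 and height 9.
Volume = pi * r² * h
Volume = pi * 18² * 9
Volume = pi * 324 * 9
Volume = pi * 2916
Volume = 9160.88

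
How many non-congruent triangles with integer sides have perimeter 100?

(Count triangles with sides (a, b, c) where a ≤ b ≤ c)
With a ≤ b ≤ c and a + b + c = 100, the triangle inequality a + b > c gives c < 100/2, so c ≤ 49.
Iterate a from 1 to ⌊p/3⌋ = 33; for each a, b ranges from a to ⌊(p−a)/2⌋ with c = p − a − b, keeping only c ≥ b.
Triples: (2, 49, 49), (3, 48, 49), (4, 47, 49), …
Count = 208 triangles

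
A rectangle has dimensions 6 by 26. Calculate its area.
Area = length * width
Area = 6 * 26
Area = 156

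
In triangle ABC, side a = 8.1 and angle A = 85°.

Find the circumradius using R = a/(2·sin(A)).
R = a/(2·sin(A)) = 8.1/(2·sin(85°))
R = 8.1/(2·0.996195) = 8.1/1.992389 = 4.065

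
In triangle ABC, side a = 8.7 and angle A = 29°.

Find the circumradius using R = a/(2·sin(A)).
R = a/(2·sin(A)) = 8.7/(2·sin(29°))
R = 8.7/(2·0.484810) = 8.7/0.969619 = 8.973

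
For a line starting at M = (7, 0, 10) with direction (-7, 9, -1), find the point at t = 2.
P(2) = (7 + (-7)(2), 0 + 9(2), 10 + (-1)(2)) = (-7, 18, 8)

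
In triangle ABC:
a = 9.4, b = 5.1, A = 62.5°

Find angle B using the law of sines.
sin(B)/b = sin(A)/a
sin(B) = b·sin(A)/a = 5.1·sin(62.5°)/9.4 = 0.481251
B = arcsin(0.481251) = 28.77°  (b ≤ a, so B ≤ A and the acute solution is unique)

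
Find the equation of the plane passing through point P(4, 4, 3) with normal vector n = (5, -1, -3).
d = n·P = (5)(4) + (-1)(4) + (-3)(3) = 7
Plane: 5x - y - 3z = 7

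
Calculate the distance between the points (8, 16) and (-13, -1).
Using the distance formula: d = sqrt((x₂-x₁)² + (y₂-y₁)²)
dx = (-13) - 8 = -21
dy = (-1) - 16 = -17
d = sqrt((-21)² + (-17)²) = sqrt(441 + 289) = sqrt(730) = 27.02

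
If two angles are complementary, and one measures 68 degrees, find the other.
Complementary angles sum to 90 degrees.
Other angle = 90 - 68
Other angle = 22 degrees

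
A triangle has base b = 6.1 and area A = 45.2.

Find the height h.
A = ½bh  →  h = 2A/b
h = 2·45.2/6.1 = 14.82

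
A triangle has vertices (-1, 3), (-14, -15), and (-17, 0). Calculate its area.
Using the coordinate formula: Area = (1/2)|x₁(y₂-y₃) + x₂(y₃-y₁) + x₃(y₁-y₂)|
Area = (1/2)|(-1)((-15)-0) + (-14)(0-3) + (-17)(3-(-15))|
Area = (1/2)|(-1)*(-15) + (-14)*(-3) + (-17)*18|
Area = (1/2)|15 + 42 + (-306)|
Area = (1/2)*249 = 124.50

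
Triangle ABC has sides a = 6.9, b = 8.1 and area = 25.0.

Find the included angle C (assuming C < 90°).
Area = ½ab·sin(C)  →  sin(C) = 2·Area/(ab)
sin(C) = 2·25.0/(6.9·8.1) = 0.894614
C = arcsin(0.894614) = 63.46°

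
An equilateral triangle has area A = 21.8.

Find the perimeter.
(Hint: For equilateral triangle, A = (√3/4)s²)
A = (√3/4)s²  →  s² = 4A/√3 = 4·21.8/√3 = 50.3449
s = 7.09542
Perimeter = 3s = 21.29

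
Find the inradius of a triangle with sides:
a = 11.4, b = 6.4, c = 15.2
s = (a+b+c)/2 = (11.4+6.4+15.2)/2 = 16.5
Area = √(s(s-a)(s-b)(s-c)) = √(16.5·5.1·10.1·1.3) = 33.2399
r = Area/s = 33.2399/16.5 = 2.015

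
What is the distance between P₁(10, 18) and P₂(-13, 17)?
Using the distance formula: d = sqrt((x₂-x₁)² + (y₂-y₁)²)
dx = (-13) - 10 = -23
dy = 17 - 18 = -1
d = sqrt((-23)² + (-1)²) = sqrt(529 + 1) = sqrt(530) = 23.02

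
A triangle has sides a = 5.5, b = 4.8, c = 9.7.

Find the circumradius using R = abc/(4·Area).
s = (a+b+c)/2 = 10
Area = √(s(s-a)(s-b)(s-c)) = √(10·4.5·5.2·0.3) = 8.37854
R = abc/(4·Area) = (5.5·4.8·9.7)/(4·8.37854) = 256.08/33.51416 = 7.641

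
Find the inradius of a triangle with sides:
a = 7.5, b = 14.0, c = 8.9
s = (a+b+c)/2 = (7.5+14.0+8.9)/2 = 15.2
Area = √(s(s-a)(s-b)(s-c)) = √(15.2·7.7·1.2·6.3) = 29.746
r = Area/s = 29.746/15.2 = 1.957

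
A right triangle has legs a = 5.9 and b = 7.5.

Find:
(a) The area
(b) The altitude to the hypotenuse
(a) Area = ½ab = ½·5.9·7.5 = 22.125
(b) Hypotenuse c = √(5.9² + 7.5²) = √91.06 = 9.54254
    Area = ½·c·h_c  →  h_c = 2·Area/c = 2·22.125/9.54254 = 4.637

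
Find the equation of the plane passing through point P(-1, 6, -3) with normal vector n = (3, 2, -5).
d = n·P = (3)(-1) + (2)(6) + (-5)(-3) = 24
Plane: 3x + 2y - 5z = 24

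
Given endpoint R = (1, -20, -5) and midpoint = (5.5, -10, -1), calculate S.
S = (2×5.5 - 1, 2×(-10) - (-20), 2×(-1) - (-5)) = (10, 0, 3)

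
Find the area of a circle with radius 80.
Area = pi * r²
Area = pi * 80²
Area = pi * 6400
Area = 20106.19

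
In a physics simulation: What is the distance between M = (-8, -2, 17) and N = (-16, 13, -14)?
d = √[(-8)² + (15)² + (-31)²] = √1250 = 35.36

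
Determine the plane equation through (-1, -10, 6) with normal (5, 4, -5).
d = n·P = (5)(-1) + (4)(-10) + (-5)(6) = -75
Plane: 5x + 4y - 5z = -75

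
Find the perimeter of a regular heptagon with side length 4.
Perimeter = number of sides * side length
Perimeter = 7 * 4
Perimeter = 28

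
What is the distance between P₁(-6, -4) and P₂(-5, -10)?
Using the distance formula: d = sqrt((x₂-x₁)² + (y₂-y₁)²)
dx = (-5) - (-6) = 1
dy = (-10) - (-4) = -6
d = sqrt(1² + (-6)²) = sqrt(1 + 36) = sqrt(37) = 6.08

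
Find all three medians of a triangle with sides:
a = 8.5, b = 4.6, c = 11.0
Using m_x = ½√(2y² + 2z² - x²):
m_a = ½√(2·4.6² + 2·11.0² - 8.5²) = ½√212.07 = 7.281
m_b = ½√(2·8.5² + 2·11.0² - 4.6²) = ½√365.34 = 9.557
m_c = ½√(2·8.5² + 2·4.6² - 11.0²) = ½√65.82 = 4.056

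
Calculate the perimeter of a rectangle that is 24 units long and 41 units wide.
Perimeter = 2 * (length + width)
Perimeter = 2 * (24 + 41)
Perimeter = 2 * 65
Perimeter = 130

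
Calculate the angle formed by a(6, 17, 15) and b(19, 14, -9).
a·b = 217, |a|² = 550, |b|² = 638
cos θ = 217/√350900 ≈ 0.3663
θ ≈ 68.51°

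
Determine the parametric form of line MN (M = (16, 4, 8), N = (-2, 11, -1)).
Direction vector d = N - M = (-18, 7, -9)
x = 16 - 18t, y = 4 + 7t, z = 8 - 9t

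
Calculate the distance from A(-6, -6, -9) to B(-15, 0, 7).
d = √[(-9)² + (6)² + (16)²] = √373 = 19.31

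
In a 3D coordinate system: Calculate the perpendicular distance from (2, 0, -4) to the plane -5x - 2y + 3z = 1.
d = |(-5)(2) + (-2)(0) + 3(-4) - (1)| / √((-5)² + (-2)² + 3²) = 23/√38 = 3.731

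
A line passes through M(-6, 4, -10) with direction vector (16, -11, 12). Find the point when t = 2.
P(2) = (-6 + 16(2), 4 + (-11)(2), -10 + 12(2)) = (26, -18, 14)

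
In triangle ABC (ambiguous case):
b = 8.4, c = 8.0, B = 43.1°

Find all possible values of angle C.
sin(C)/c = sin(B)/b  →  sin(C) = c·sin(B)/b = 8.0·sin(43.1°)/8.4 = 0.650737
C₁ = arcsin(0.650737) = 40.6°,  C₂ = 180° - C₁ = 139.4°
Check C₂: A = 180° - 43.1° - 139.4° = -2.5° ≤ 0, rejected
C = 40.6° (one solution)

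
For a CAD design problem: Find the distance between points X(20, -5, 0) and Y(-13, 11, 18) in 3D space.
d = √[(-33)² + (16)² + (18)²] = √1669 = 40.85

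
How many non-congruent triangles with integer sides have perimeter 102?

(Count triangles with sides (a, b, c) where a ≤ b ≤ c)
With a ≤ b ≤ c and a + b + c = 102, the triangle inequality a + b > c gives c < 102/2, so c ≤ 50.
Iterate a from 1 to ⌊p/3⌋ = 34; for each a, b ranges from a to ⌊(p−a)/2⌋ with c = p − a − b, keeping only c ≥ b.
Triples: (2, 50, 50), (3, 49, 50), (4, 48, 50), …
Count = 217 triangles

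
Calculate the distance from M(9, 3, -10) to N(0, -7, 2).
d = √[(-9)² + (-10)² + (12)²] = √325 = 18.03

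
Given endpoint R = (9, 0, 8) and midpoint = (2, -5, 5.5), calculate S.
S = (2×2 - 9, 2×(-5) - 0, 2×5.5 - 8) = (-5, -10, 3)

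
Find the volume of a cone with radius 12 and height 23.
Volume = (1/3) * pi * r² * h
Volume = (1/3) * pi * 12² * 23
Volume = (1/3) * pi * 144 * 23
Volume = (1/3) * pi * 3312
Volume = 3468.32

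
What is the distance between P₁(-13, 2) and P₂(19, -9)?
Using the distance formula: d = sqrt((x₂-x₁)² + (y₂-y₁)²)
dx = 19 - (-13) = 32
dy = (-9) - 2 = -11
d = sqrt(32² + (-11)²) = sqrt(1024 + 121) = sqrt(1145) = 33.84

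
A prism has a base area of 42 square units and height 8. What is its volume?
Volume = base area * height
Volume = 42 * 8
Volume = 336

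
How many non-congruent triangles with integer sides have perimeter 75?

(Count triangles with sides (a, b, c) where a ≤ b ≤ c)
With a ≤ b ≤ c and a + b + c = 75, the triangle inequality a + b > c gives c < 75/2, so c ≤ 37.
Iterate a from 1 to ⌊p/3⌋ = 25; for each a, b ranges from a to ⌊(p−a)/2⌋ with c = p − a − b, keeping only c ≥ b.
Triples: (1, 37, 37), (2, 36, 37), (3, 35, 37), …
Count = 127 triangles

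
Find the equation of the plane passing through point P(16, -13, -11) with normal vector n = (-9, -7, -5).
d = n·P = (-9)(16) + (-7)(-13) + (-5)(-11) = 2
Plane: -9x - 7y - 5z = 2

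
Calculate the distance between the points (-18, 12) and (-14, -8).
Using the distance formula: d = sqrt((x₂-x₁)² + (y₂-y₁)²)
dx = (-14) - (-18) = 4
dy = (-8) - 12 = -20
d = sqrt(4² + (-20)²) = sqrt(16 + 400) = sqrt(416) = 20.40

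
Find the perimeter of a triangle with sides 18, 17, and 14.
Perimeter = sum of all sides
Perimeter = 18 + 17 + 14
Perimeter = 49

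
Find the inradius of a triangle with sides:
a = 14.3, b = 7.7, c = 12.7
s = (a+b+c)/2 = (14.3+7.7+12.7)/2 = 17.35
Area = √(s(s-a)(s-b)(s-c)) = √(17.35·3.05·9.65·4.65) = 48.7293
r = Area/s = 48.7293/17.35 = 2.809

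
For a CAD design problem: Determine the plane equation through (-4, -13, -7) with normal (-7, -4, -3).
d = n·P = (-7)(-4) + (-4)(-13) + (-3)(-7) = 101
Plane: -7x - 4y - 3z = 101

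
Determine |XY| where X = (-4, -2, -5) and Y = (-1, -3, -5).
d = √[(3)² + (-1)² + (0)²] = √10 = 3.162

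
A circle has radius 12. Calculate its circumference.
Circumference = 2 * pi * r
Circumference = 2 * pi * 12
Circumference = 75.40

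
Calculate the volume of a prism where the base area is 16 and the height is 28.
Volume = base area * height
Volume = 16 * 28
Volume = 448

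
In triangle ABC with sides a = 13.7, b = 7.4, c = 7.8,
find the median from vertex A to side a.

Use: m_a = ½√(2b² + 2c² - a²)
m_a = ½√(2·7.4² + 2·7.8² - 13.7²)
m_a = ½√(109.52 + 121.68 - 187.69) = ½√43.51 = 3.298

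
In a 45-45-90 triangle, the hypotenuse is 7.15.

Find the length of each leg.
In a 45-45-90 triangle, hypotenuse = leg·√2  →  leg = hypotenuse/√2
leg = 7.15/√2 = 5.056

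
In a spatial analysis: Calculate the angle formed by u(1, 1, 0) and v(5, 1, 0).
u·v = 6, |u|² = 2, |v|² = 26
cos θ = 6/√52 ≈ 0.8321
θ ≈ 33.69°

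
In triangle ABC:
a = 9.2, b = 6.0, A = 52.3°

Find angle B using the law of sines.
sin(B)/b = sin(A)/a
sin(B) = b·sin(A)/a = 6.0·sin(52.3°)/9.2 = 0.516015
B = arcsin(0.516015) = 31.07°  (b ≤ a, so B ≤ A and the acute solution is unique)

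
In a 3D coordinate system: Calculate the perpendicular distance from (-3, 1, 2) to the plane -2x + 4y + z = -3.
d = |(-2)(-3) + 4(1) + 1(2) - (-3)| / √((-2)² + 4² + 1²) = 15/√21 = 3.273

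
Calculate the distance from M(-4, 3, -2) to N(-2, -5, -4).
d = √[(2)² + (-8)² + (-2)²] = √72 = 8.485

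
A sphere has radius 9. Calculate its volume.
Volume = (4/3) * pi * r³
Volume = (4/3) * pi * 9³
Volume = (4/3) * pi * 729
Volume = 3053.63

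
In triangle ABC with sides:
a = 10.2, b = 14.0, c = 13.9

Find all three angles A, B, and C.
By the law of cosines:
cos(A) = (b² + c² - a²)/(2bc) = 0.732708  →  A = 42.89°
cos(B) = (a² + c² - b²)/(2ac) = 0.357067  →  B = 69.08°
cos(C) = (a² + b² - c²)/(2ab) = 0.374055  →  C = 68.03°
Check: A + B + C = 180.0° ✓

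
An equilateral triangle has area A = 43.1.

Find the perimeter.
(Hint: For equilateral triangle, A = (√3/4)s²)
A = (√3/4)s²  →  s² = 4A/√3 = 4·43.1/√3 = 99.5352
s = 9.97673
Perimeter = 3s = 29.93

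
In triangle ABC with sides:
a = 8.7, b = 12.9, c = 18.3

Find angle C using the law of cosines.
cos(C) = (a² + b² - c²)/(2ab)
cos(C) = (8.7² + 12.9² - 18.3²)/(2·8.7·12.9) = -92.79/224.46 = -0.413392
C = arccos(-0.413392) = 114.4°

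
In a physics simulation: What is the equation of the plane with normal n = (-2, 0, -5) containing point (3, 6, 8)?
d = n·P = (-2)(3) + (0)(6) + (-5)(8) = -46
Plane: -2x - 5z = -46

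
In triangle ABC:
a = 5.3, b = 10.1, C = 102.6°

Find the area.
Using A = ½ab·sin(C):
A = ½·5.3·10.1·sin(102.6°) = ½·53.53·0.975917 = 26.12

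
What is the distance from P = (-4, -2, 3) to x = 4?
d = |1(-4) + 0(-2) + 0(3) - (4)| / √(1² + 0² + 0²) = 8/√1 = 8.0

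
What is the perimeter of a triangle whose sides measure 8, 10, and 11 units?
Perimeter = sum of all sides
Perimeter = 8 + 10 + 11
Perimeter = 29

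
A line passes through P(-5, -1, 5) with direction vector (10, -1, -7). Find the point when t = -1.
P(-1) = (-5 + 10(-1), -1 + (-1)(-1), 5 + (-7)(-1)) = (-15, 0, 12)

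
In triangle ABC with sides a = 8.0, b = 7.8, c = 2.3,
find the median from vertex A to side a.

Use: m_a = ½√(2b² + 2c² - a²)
m_a = ½√(2·7.8² + 2·2.3² - 8.0²)
m_a = ½√(121.68 + 10.58 - 64) = ½√68.26 = 4.131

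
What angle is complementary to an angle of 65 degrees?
Complementary angles sum to 90 degrees.
Other angle = 90 - 65
Other angle = 25 degrees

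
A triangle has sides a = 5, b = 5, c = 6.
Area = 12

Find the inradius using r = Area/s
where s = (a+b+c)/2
s = (5+5+6)/2 = 8
r = Area/s = 12/8 = 1.5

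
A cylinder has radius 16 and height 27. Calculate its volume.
Volume = pi * r² * h
Volume = pi * 16² * 27
Volume = pi * 256 * 27
Volume = pi * 6912
Volume = 21714.69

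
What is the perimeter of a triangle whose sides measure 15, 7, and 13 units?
Perimeter = sum of all sides
Perimeter = 15 + 7 + 13
Perimeter = 35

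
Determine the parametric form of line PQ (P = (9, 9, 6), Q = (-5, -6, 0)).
Direction vector d = Q - P = (-14, -15, -6)
x = 9 - 14t, y = 9 - 15t, z = 6 - 6t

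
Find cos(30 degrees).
cos(30 degrees) = sqrt(3)/2
Decimal approximation: 0.866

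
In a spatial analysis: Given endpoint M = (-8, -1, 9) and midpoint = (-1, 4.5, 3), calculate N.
N = (2×(-1) - (-8), 2×4.5 - (-1), 2×3 - 9) = (6, 10, -3)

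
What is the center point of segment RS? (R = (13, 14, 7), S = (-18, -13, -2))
Midpoint = ((13-18)/2, (14-13)/2, (7-2)/2) = (-2.5, 0.5, 2.5)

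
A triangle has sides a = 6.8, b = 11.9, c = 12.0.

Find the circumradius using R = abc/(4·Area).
s = (a+b+c)/2 = 15.35
Area = √(s(s-a)(s-b)(s-c)) = √(15.35·8.55·3.45·3.35) = 38.9466
R = abc/(4·Area) = (6.8·11.9·12.0)/(4·38.9466) = 971.04/155.7864 = 6.233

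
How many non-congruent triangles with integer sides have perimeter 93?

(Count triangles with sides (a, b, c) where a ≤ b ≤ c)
With a ≤ b ≤ c and a + b + c = 93, the triangle inequality a + b > c gives c < 93/2, so c ≤ 46.
Iterate a from 1 to ⌊p/3⌋ = 31; for each a, b ranges from a to ⌊(p−a)/2⌋ with c = p − a − b, keeping only c ≥ b.
Triples: (1, 46, 46), (2, 45, 46), (3, 44, 46), …
Count = 192 triangles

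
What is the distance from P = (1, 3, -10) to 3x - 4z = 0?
d = |3(1) + 0(3) + (-4)(-10) - (0)| / √(3² + 0² + (-4)²) = 43/√25 = 8.6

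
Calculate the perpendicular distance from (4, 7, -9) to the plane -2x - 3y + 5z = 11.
d = |(-2)(4) + (-3)(7) + 5(-9) - (11)| / √((-2)² + (-3)² + 5²) = 85/√38 = 13.79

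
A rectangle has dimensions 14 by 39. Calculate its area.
Area = length * width
Area = 14 * 39
Area = 546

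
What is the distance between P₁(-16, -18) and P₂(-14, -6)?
Using the distance formula: d = sqrt((x₂-x₁)² + (y₂-y₁)²)
dx = (-14) - (-16) = 2
dy = (-6) - (-18) = 12
d = sqrt(2² + 12²) = sqrt(4 + 144) = sqrt(148) = 12.17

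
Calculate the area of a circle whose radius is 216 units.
Area = pi * r²
Area = pi * 216²
Area = pi * 46656
Area = 146574.15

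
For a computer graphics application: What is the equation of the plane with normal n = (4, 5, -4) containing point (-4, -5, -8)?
d = n·P = (4)(-4) + (5)(-5) + (-4)(-8) = -9
Plane: 4x + 5y - 4z = -9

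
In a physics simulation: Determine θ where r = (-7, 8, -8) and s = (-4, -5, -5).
r·s = 28, |r|² = 177, |s|² = 66
cos θ = 28/√11682 ≈ 0.2591
θ ≈ 74.99°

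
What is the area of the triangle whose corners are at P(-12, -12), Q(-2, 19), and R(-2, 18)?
Using the coordinate formula: Area = (1/2)|x₁(y₂-y₃) + x₂(y₃-y₁) + x₃(y₁-y₂)|
Area = (1/2)|(-12)(19-18) + (-2)(18-(-12)) + (-2)((-12)-19)|
Area = (1/2)|(-12)*1 + (-2)*30 + (-2)*(-31)|
Area = (1/2)|(-12) + (-60) + 62|
Area = (1/2)*10 = 5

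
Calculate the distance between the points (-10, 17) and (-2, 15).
Using the distance formula: d = sqrt((x₂-x₁)² + (y₂-y₁)²)
dx = (-2) - (-10) = 8
dy = 15 - 17 = -2
d = sqrt(8² + (-2)²) = sqrt(64 + 4) = sqrt(68) = 8.25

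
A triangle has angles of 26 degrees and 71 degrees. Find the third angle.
Sum of angles in a triangle = 180 degrees
Third angle = 180 - 26 - 71
Third angle = 83 degrees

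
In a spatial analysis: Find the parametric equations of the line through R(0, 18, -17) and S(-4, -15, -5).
Direction vector d = S - R = (-4, -33, 12)
x = 0 - 4t, y = 18 - 33t, z = -17 + 12t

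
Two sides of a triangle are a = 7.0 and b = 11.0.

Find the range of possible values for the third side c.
By the triangle inequality: |a - b| < c < a + b
|7.0 - 11.0| < c < 7.0 + 11.0
4 < c < 18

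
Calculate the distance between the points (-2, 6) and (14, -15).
Using the distance formula: d = sqrt((x₂-x₁)² + (y₂-y₁)²)
dx = 14 - (-2) = 16
dy = (-15) - 6 = -21
d = sqrt(16² + (-21)²) = sqrt(256 + 441) = sqrt(697) = 26.40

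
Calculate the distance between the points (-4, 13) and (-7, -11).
Using the distance formula: d = sqrt((x₂-x₁)² + (y₂-y₁)²)
dx = (-7) - (-4) = -3
dy = (-11) - 13 = -24
d = sqrt((-3)² + (-24)²) = sqrt(9 + 576) = sqrt(585) = 24.19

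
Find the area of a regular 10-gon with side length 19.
For a regular 10-gon with side length s = 19:
Apothem a = s / (2*tan(pi/10)) = 19 / (2*tan(pi/10)) ≈ 29.238
Perimeter P = 10 * 19 = 190
Area = (1/2) * P * a = (1/2) * 190 * 29.238 = 2777.61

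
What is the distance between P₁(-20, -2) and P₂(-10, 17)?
Using the distance formula: d = sqrt((x₂-x₁)² + (y₂-y₁)²)
dx = (-10) - (-20) = 10
dy = 17 - (-2) = 19
d = sqrt(10² + 19²) = sqrt(100 + 361) = sqrt(461) = 21.47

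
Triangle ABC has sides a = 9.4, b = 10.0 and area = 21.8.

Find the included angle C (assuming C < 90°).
Area = ½ab·sin(C)  →  sin(C) = 2·Area/(ab)
sin(C) = 2·21.8/(9.4·10.0) = 0.463830
C = arcsin(0.463830) = 27.63°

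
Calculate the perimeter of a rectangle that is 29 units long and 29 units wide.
Perimeter = 2 * (length + width)
Perimeter = 2 * (29 + 29)
Perimeter = 2 * 58
Perimeter = 116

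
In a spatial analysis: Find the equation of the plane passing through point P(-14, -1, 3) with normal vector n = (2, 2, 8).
d = n·P = (2)(-14) + (2)(-1) + (8)(3) = -6
Plane: 2x + 2y + 8z = -6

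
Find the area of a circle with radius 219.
Area = pi * r²
Area = pi * 219²
Area = pi * 47961
Area = 150673.93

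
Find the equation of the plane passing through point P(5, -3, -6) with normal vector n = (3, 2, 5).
d = n·P = (3)(5) + (2)(-3) + (5)(-6) = -21
Plane: 3x + 2y + 5z = -21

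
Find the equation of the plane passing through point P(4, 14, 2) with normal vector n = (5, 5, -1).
d = n·P = (5)(4) + (5)(14) + (-1)(2) = 88
Plane: 5x + 5y - z = 88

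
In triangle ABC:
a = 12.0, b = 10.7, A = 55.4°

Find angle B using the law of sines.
sin(B)/b = sin(A)/a
sin(B) = b·sin(A)/a = 10.7·sin(55.4°)/12.0 = 0.733963
B = arcsin(0.733963) = 47.22°  (b ≤ a, so B ≤ A and the acute solution is unique)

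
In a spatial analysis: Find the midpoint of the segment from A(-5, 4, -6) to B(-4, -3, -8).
Midpoint = ((-5-4)/2, (4-3)/2, (-6-8)/2) = (-4.5, 0.5, -7)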